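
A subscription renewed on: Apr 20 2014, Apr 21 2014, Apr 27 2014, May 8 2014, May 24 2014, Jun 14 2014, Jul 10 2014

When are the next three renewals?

Aug 10 2014, Sep 15 2014, Oct 26 2014

Intervals are 1, 6, 11, 16, 21, 26 days — an arithmetic progression with common difference 5.
Next gap: 31 days. Jul 10 2014 + 31 days = Aug 10 2014.
Next gap: 36 days. Aug 10 2014 + 36 days = Sep 15 2014.
Next gap: 41 days. Sep 15 2014 + 41 days = Oct 26 2014.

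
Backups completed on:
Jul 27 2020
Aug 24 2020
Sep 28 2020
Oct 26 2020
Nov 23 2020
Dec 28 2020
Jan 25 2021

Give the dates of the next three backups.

All dates are Mondays, 28, 35, 28, 28, 35, 28 days apart.
Specifically, the 4th Monday of each month.
4th Monday of February 2021: Feb 22 2021.
4th Monday of March 2021: Mar 22 2021.
4th Monday of April 2021: Apr 26 2021.

Feb 22 2021, Mar 22 2021, Apr 26 2021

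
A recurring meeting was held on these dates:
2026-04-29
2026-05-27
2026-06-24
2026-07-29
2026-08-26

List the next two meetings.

2026-09-30, 2026-10-28

All Wednesdays; the gaps (28, 28, 35, 28) vary with month length.
This is the last Wednesday of each month.
September 2026 ends with Wednesday 2026-09-30.
Last Wednesday of October 2026: 2026-10-28.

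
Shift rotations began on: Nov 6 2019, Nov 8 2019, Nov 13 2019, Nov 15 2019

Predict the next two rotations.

The gap pattern 2, 5, 2 repeats every 2 events.
These are the Wednesdays and Fridays of each week.
The following Wednesday is Nov 20 2019.
Next Friday: Nov 22 2019.

Nov 20 2019, Nov 22 2019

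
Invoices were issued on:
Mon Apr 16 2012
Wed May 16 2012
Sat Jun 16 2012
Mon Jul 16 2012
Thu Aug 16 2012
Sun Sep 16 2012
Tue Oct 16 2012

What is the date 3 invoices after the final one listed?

Gaps: 30, 31, 30, 31, 31, 30 days — not constant. Every event is on the 16th of the month.
Pattern: the 16th of each month.
Next: November 2012 → Fri Nov 16 2012.
Next: December 2012 → Sun Dec 16 2012.
Next: January 2013 → Wed Jan 16 2013.

Wed Jan 16 2013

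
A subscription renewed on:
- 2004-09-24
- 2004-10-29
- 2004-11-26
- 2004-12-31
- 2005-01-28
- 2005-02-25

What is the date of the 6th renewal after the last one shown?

These are Fridays with 35, 28, 35, 28, 28-day gaps.
Each is the final Friday of its month — 2004-10-29 is past the 28th, so '4th Friday' doesn't fit.
Last Friday of March 2005: 2005-03-25.
April 2005 ends with Friday 2005-04-29.
May 2005 ends with Friday 2005-05-27.
Last Friday of June 2005: 2005-06-24.
Last Friday of July 2005: 2005-07-29.
August 2005 ends with Friday 2005-08-26.

2005-08-26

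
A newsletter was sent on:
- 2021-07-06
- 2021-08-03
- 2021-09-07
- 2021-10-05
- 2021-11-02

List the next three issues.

2021-12-07, 2022-01-04, 2022-02-01

These are Tuesdays at 28- or 35-day spacing (28, 35, 28, 28).
The pattern: 1st Tuesday of the month.
1st Tuesday of December 2021: 2021-12-07.
January 2022 — 1st Tuesday is 2022-01-04.
1st Tuesday of February 2022: 2022-02-01.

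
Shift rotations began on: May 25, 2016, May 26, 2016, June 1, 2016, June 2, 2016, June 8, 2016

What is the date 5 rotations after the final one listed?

June 23, 2016

Gaps: 1, 6, 1, 6 days — not constant, but cyclic with period 2.
The events fall on every Wednesday and Thursday.
The following Thursday is June 9, 2016.
The following Wednesday is June 15, 2016.
The following Thursday is June 16, 2016.
The following Wednesday is June 22, 2016.
Next Thursday: June 23, 2016.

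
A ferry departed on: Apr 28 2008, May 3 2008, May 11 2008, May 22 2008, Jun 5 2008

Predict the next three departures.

Jun 22 2008, Jul 12 2008, Aug 4 2008

Intervals are 5, 8, 11, 14 days — an arithmetic progression with common difference 3.
Next gap: 17 days. Jun 5 2008 + 17 days = Jun 22 2008.
Next gap: 20 days. Jun 22 2008 + 20 days = Jul 12 2008.
Next gap: 23 days. Jul 12 2008 + 23 days = Aug 4 2008.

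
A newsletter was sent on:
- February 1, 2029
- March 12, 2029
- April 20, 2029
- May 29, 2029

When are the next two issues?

Gaps between consecutive events: 39, 39, 39 days — a constant 39-day interval.
May 29, 2029 + 39 days = July 7, 2029.
July 7, 2029 + 39 days = August 15, 2029.

July 7, 2029; August 15, 2029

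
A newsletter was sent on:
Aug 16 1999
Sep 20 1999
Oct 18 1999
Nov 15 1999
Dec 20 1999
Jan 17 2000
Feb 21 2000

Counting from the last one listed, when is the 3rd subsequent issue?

All dates are Mondays, 35, 28, 28, 35, 28, 35 days apart.
Specifically, the 3rd Monday of each month.
March 2000 — 3rd Monday is Mar 20 2000.
3rd Monday of April 2000: Apr 17 2000.
May 2000 — 3rd Monday is May 15 2000.

May 15 2000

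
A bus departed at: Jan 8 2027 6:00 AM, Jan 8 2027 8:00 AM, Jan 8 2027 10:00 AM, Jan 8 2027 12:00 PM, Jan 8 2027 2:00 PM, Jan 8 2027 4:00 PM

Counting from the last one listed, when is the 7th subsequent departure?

The interval is a steady 2 hours (2, 2, 2, 2, 2).
Jan 8 2027 4:00 PM + 2 h = Jan 8 2027 6:00 PM.
Jan 8 2027 6:00 PM + 2 h = Jan 8 2027 8:00 PM.
Jan 8 2027 8:00 PM + 2 h = Jan 8 2027 10:00 PM.
Jan 8 2027 10:00 PM + 2 h = Jan 9 2027 12:00 AM.
Jan 9 2027 12:00 AM + 2 h = Jan 9 2027 2:00 AM.
Jan 9 2027 2:00 AM + 2 h = Jan 9 2027 4:00 AM.
Jan 9 2027 4:00 AM + 2 h = Jan 9 2027 6:00 AM.

Jan 9 2027 6:00 AM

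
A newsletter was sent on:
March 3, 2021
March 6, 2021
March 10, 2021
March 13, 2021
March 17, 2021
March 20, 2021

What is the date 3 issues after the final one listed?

March 31, 2021

The gap pattern 3, 4, 3, 4, 3 repeats every 2 events.
These are the Wednesdays and Saturdays of each week.
Next Wednesday: March 24, 2021.
Next Saturday: March 27, 2021.
Next Wednesday: March 31, 2021.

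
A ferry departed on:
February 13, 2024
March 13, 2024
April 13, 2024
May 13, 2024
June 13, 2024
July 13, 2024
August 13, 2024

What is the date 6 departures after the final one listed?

Each date is the 13th; the gaps (29, 31, 30, 31, 30, 31) track the month lengths.
The rule is the 13th of each month.
Next: September 2024 → September 13, 2024.
Next: October 2024 → October 13, 2024.
November 2024: November 13, 2024.
Next: December 2024 → December 13, 2024.
Next: January 2025 → January 13, 2025.
February 2025: February 13, 2025.

February 13, 2025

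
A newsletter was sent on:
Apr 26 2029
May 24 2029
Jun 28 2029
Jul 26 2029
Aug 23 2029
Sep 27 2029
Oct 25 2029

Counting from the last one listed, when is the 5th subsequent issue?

Mar 28 2030

These are Thursdays at 28- or 35-day spacing (28, 35, 28, 28, 35, 28).
The pattern: 4th Thursday of the month.
4th Thursday of November 2029: Nov 22 2029.
4th Thursday of December 2029: Dec 27 2029.
4th Thursday of January 2030: Jan 24 2030.
February 2030 — 4th Thursday is Feb 28 2030.
March 2030 — 4th Thursday is Mar 28 2030.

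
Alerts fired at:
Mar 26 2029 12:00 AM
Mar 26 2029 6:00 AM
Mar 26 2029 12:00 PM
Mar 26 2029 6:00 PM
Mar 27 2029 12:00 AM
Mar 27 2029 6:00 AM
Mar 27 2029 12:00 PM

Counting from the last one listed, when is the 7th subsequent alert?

Spacing: 6, 6, 6, 6, 6, 6 h — constant 6 h.
Mar 27 2029 12:00 PM + 6 h = Mar 27 2029 6:00 PM.
Mar 27 2029 6:00 PM + 6 h = Mar 28 2029 12:00 AM.
Mar 28 2029 12:00 AM + 6 h = Mar 28 2029 6:00 AM.
Mar 28 2029 6:00 AM + 6 h = Mar 28 2029 12:00 PM.
Mar 28 2029 12:00 PM + 6 h = Mar 28 2029 6:00 PM.
Mar 28 2029 6:00 PM + 6 h = Mar 29 2029 12:00 AM.
Mar 29 2029 12:00 AM + 6 h = Mar 29 2029 6:00 AM.

Mar 29 2029 6:00 AM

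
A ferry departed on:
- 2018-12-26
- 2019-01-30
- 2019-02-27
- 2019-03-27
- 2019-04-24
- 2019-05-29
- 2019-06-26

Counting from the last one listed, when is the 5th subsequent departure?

All Wednesdays; the gaps (35, 28, 28, 28, 35, 28) vary with month length.
This is the last Wednesday of each month.
Last Wednesday of July 2019: 2019-07-31.
Last Wednesday of August 2019: 2019-08-28.
Last Wednesday of September 2019: 2019-09-25.
October 2019 ends with Wednesday 2019-10-30.
November 2019 ends with Wednesday 2019-11-27.

2019-11-27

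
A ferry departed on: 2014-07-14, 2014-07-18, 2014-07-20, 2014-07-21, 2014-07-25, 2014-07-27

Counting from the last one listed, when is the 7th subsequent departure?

2014-08-11

The gap pattern 4, 2, 1, 4, 2 repeats every 3 events.
These are the Mondays, Fridays and Sundays of each week.
Next Monday: 2014-07-28.
The following Friday is 2014-08-01.
Next Sunday: 2014-08-03.
The following Monday is 2014-08-04.
The following Friday is 2014-08-08.
The following Sunday is 2014-08-10.
The following Monday is 2014-08-11.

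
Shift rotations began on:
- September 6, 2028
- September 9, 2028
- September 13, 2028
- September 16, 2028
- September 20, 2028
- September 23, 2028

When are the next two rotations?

September 27, 2028; September 30, 2028

Gaps: 3, 4, 3, 4, 3 days — not constant, but cyclic with period 2.
The events fall on every Wednesday and Saturday.
The following Wednesday is September 27, 2028.
Next Saturday: September 30, 2028.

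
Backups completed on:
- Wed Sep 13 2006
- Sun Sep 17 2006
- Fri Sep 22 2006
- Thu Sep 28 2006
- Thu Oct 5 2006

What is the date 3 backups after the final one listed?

Gaps: 4, 5, 6, 7 days — each gap is 1 larger than the previous one.
Next gap: 8 days. Thu Oct 5 2006 + 8 days = Fri Oct 13 2006.
Next gap: 9 days. Fri Oct 13 2006 + 9 days = Sun Oct 22 2006.
Next gap: 10 days. Sun Oct 22 2006 + 10 days = Wed Nov 1 2006.

Wed Nov 1 2006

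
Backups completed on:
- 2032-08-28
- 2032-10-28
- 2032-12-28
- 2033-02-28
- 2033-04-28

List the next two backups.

The day-of-month is always 28 (61, 61, 62, 59 days between events).
So this recurs on the 28th of every 2 months.
Next: June 2033 → 2033-06-28.
Next: August 2033 → 2033-08-28.

2033-06-28, 2033-08-28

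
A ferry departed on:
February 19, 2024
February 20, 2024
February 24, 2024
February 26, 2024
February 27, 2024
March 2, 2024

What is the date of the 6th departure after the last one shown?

Gaps: 1, 4, 2, 1, 4 days — not constant, but cyclic with period 3.
The events fall on every Monday, Tuesday and Saturday.
The following Monday is March 4, 2024.
Next Tuesday: March 5, 2024.
The following Saturday is March 9, 2024.
Next Monday: March 11, 2024.
The following Tuesday is March 12, 2024.
The following Saturday is March 16, 2024.

March 16, 2024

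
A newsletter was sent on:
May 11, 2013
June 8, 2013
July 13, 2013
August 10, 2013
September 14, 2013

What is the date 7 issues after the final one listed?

April 12, 2014

These are Saturdays at 28- or 35-day spacing (28, 35, 28, 35).
The pattern: 2nd Saturday of the month.
2nd Saturday of October 2013: October 12, 2013.
2nd Saturday of November 2013: November 9, 2013.
December 2013 — 2nd Saturday is December 14, 2013.
2nd Saturday of January 2014: January 11, 2014.
February 2014 — 2nd Saturday is February 8, 2014.
2nd Saturday of March 2014: March 8, 2014.
2nd Saturday of April 2014: April 12, 2014.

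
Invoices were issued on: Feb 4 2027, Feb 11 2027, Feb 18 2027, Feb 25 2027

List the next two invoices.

Gaps between consecutive events: 7, 7, 7 days — a constant 7-day interval.
Feb 25 2027 + 7 days = Mar 4 2027.
Mar 4 2027 + 7 days = Mar 11 2027.

Mar 4 2027, Mar 11 2027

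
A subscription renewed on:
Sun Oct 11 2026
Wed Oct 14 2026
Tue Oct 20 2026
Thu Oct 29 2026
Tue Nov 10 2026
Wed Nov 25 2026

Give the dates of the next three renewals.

Sun Dec 13 2026, Sun Jan 3 2027, Wed Jan 27 2027

Gaps: 3, 6, 9, 12, 15 days — each gap is 3 larger than the previous one.
Next gap: 18 days. Wed Nov 25 2026 + 18 days = Sun Dec 13 2026.
Next gap: 21 days. Sun Dec 13 2026 + 21 days = Sun Jan 3 2027.
Next gap: 24 days. Sun Jan 3 2027 + 24 days = Wed Jan 27 2027.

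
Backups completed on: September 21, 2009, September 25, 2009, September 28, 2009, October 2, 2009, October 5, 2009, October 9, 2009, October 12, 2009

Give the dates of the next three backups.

Gaps: 4, 3, 4, 3, 4, 3 days — not constant, but cyclic with period 2.
The events fall on every Monday and Friday.
Next Friday: October 16, 2009.
Next Monday: October 19, 2009.
The following Friday is October 23, 2009.

October 16, 2009; October 19, 2009; October 23, 2009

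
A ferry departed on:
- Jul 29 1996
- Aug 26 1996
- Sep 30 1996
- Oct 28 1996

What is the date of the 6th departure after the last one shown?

Apr 28 1997

All Mondays; the gaps (28, 35, 28) vary with month length.
This is the last Monday of each month.
November 1996 ends with Monday Nov 25 1996.
Last Monday of December 1996: Dec 30 1996.
January 1997 ends with Monday Jan 27 1997.
February 1997 ends with Monday Feb 24 1997.
Last Monday of March 1997: Mar 31 1997.
Last Monday of April 1997: Apr 28 1997.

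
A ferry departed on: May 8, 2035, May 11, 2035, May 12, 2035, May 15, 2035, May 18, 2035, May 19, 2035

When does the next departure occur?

May 22, 2035

Gaps: 3, 1, 3, 3, 1 days — not constant, but cyclic with period 3.
The events fall on every Tuesday, Friday and Saturday.
Next Tuesday: May 22, 2035.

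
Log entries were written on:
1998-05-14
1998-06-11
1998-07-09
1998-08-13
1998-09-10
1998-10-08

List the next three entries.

1998-11-12, 1998-12-10, 1999-01-14

All dates are Thursdays, 28, 28, 35, 28, 28 days apart.
Specifically, the 2nd Thursday of each month.
November 1998 — 2nd Thursday is 1998-11-12.
2nd Thursday of December 1998: 1998-12-10.
2nd Thursday of January 1999: 1999-01-14.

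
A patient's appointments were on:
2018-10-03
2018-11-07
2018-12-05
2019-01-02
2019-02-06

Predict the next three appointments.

All dates are Wednesdays, 35, 28, 28, 35 days apart.
Specifically, the 1st Wednesday of each month.
March 2019 — 1st Wednesday is 2019-03-06.
April 2019 — 1st Wednesday is 2019-04-03.
1st Wednesday of May 2019: 2019-05-01.

2019-03-06, 2019-04-03, 2019-05-01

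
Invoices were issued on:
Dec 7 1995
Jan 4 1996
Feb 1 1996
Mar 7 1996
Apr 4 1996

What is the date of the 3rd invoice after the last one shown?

Jul 4 1996

These are Thursdays at 28- or 35-day spacing (28, 28, 35, 28).
The pattern: 1st Thursday of the month.
May 1996 — 1st Thursday is May 2 1996.
1st Thursday of June 1996: Jun 6 1996.
July 1996 — 1st Thursday is Jul 4 1996.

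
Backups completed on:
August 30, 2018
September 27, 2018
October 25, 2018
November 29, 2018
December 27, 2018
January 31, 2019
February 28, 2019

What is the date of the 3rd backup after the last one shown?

May 30, 2019

These are Thursdays with 28, 28, 35, 28, 35, 28-day gaps.
Each is the final Thursday of its month — August 30, 2018 is past the 28th, so '4th Thursday' doesn't fit.
March 2019 ends with Thursday March 28, 2019.
April 2019 ends with Thursday April 25, 2019.
Last Thursday of May 2019: May 30, 2019.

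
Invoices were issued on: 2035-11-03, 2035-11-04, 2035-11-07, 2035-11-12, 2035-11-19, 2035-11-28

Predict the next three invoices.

2035-12-09, 2035-12-22, 2036-01-06

The spacing grows by 2 each time: 1, 3, 5, 7, 9 days.
Next gap: 11 days. 2035-11-28 + 11 days = 2035-12-09.
Next gap: 13 days. 2035-12-09 + 13 days = 2035-12-22.
Next gap: 15 days. 2035-12-22 + 15 days = 2036-01-06.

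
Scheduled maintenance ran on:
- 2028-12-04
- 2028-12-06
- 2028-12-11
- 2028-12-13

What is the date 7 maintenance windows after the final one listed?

Gaps: 2, 5, 2 days — not constant, but cyclic with period 2.
The events fall on every Monday and Wednesday.
The following Monday is 2028-12-18.
The following Wednesday is 2028-12-20.
Next Monday: 2028-12-25.
The following Wednesday is 2028-12-27.
The following Monday is 2029-01-01.
The following Wednesday is 2029-01-03.
The following Monday is 2029-01-08.

2029-01-08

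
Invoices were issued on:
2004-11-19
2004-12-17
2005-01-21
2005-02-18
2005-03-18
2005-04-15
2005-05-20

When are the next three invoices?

2005-06-17, 2005-07-15, 2005-08-19

All dates are Fridays, 28, 35, 28, 28, 28, 35 days apart.
Specifically, the 3rd Friday of each month.
3rd Friday of June 2005: 2005-06-17.
3rd Friday of July 2005: 2005-07-15.
3rd Friday of August 2005: 2005-08-19.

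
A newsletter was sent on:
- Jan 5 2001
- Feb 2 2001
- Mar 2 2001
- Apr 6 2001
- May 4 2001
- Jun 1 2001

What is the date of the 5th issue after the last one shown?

All dates are Fridays, 28, 28, 35, 28, 28 days apart.
Specifically, the 1st Friday of each month.
1st Friday of July 2001: Jul 6 2001.
August 2001 — 1st Friday is Aug 3 2001.
September 2001 — 1st Friday is Sep 7 2001.
1st Friday of October 2001: Oct 5 2001.
November 2001 — 1st Friday is Nov 2 2001.

Nov 2 2001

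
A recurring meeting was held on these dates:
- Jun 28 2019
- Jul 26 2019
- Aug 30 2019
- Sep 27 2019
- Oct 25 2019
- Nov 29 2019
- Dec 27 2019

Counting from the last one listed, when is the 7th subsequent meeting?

All Fridays; the gaps (28, 35, 28, 28, 35, 28) vary with month length.
This is the last Friday of each month.
January 2020 ends with Friday Jan 31 2020.
February 2020 ends with Friday Feb 28 2020.
Last Friday of March 2020: Mar 27 2020.
April 2020 ends with Friday Apr 24 2020.
May 2020 ends with Friday May 29 2020.
June 2020 ends with Friday Jun 26 2020.
Last Friday of July 2020: Jul 31 2020.

Jul 31 2020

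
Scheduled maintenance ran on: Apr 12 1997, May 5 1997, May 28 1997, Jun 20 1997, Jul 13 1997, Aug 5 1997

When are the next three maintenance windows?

Aug 28 1997, Sep 20 1997, Oct 13 1997

Every event comes 23 days after the last (23, 23, 23, 23, 23).
Aug 5 1997 + 23 days = Aug 28 1997.
Aug 28 1997 + 23 days = Sep 20 1997.
Sep 20 1997 + 23 days = Oct 13 1997.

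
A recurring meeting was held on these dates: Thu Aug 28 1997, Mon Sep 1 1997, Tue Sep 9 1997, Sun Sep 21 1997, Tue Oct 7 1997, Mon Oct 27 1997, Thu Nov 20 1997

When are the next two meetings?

Thu Dec 18 1997, Mon Jan 19 1998

Gaps: 4, 8, 12, 16, 20, 24 days — each gap is 4 larger than the previous one.
Next gap: 28 days. Thu Nov 20 1997 + 28 days = Thu Dec 18 1997.
Next gap: 32 days. Thu Dec 18 1997 + 32 days = Mon Jan 19 1998.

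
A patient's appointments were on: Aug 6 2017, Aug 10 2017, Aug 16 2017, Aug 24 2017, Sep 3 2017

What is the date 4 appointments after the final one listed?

Nov 2 2017

Gaps: 4, 6, 8, 10 days — each gap is 2 larger than the previous one.
Next gap: 12 days. Sep 3 2017 + 12 days = Sep 15 2017.
Next gap: 14 days. Sep 15 2017 + 14 days = Sep 29 2017.
Next gap: 16 days. Sep 29 2017 + 16 days = Oct 15 2017.
Next gap: 18 days. Oct 15 2017 + 18 days = Nov 2 2017.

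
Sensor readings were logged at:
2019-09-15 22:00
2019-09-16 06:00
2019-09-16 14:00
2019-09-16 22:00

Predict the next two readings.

Spacing: 8, 8, 8 h — constant 8 h.
2019-09-16 22:00 + 8 h = 2019-09-17 06:00.
2019-09-17 06:00 + 8 h = 2019-09-17 14:00.

2019-09-17 06:00, 2019-09-17 14:00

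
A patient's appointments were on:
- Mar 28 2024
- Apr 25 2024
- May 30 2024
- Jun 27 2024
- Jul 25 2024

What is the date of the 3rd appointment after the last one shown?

These are Thursdays with 28, 35, 28, 28-day gaps.
Each is the final Thursday of its month — May 30 2024 is past the 28th, so '4th Thursday' doesn't fit.
Last Thursday of August 2024: Aug 29 2024.
Last Thursday of September 2024: Sep 26 2024.
Last Thursday of October 2024: Oct 31 2024.

Oct 31 2024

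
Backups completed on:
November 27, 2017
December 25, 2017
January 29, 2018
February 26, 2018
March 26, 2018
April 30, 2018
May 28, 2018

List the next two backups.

June 25, 2018; July 30, 2018

These are Mondays with 28, 35, 28, 28, 35, 28-day gaps.
Each is the final Monday of its month — January 29, 2018 is past the 28th, so '4th Monday' doesn't fit.
June 2018 ends with Monday June 25, 2018.
Last Monday of July 2018: July 30, 2018.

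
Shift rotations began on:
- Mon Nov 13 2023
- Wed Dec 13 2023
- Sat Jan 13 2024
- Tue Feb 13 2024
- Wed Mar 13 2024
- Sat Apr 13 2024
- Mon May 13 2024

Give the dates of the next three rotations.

Thu Jun 13 2024, Sat Jul 13 2024, Tue Aug 13 2024

Each date is the 13th; the gaps (30, 31, 31, 29, 31, 30) track the month lengths.
The rule is the 13th of each month.
Next: June 2024 → Thu Jun 13 2024.
July 2024: Sat Jul 13 2024.
Next: August 2024 → Tue Aug 13 2024.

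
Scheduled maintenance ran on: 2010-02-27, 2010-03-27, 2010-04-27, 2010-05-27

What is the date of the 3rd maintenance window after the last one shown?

Gaps: 28, 31, 30 days — not constant. Every event is on the 27th of the month.
Pattern: the 27th of each month.
June 2010: 2010-06-27.
July 2010: 2010-07-27.
August 2010: 2010-08-27.

2010-08-27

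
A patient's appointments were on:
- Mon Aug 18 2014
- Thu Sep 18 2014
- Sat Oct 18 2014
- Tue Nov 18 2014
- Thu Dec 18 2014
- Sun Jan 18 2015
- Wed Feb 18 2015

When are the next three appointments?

Gaps: 31, 30, 31, 30, 31, 31 days — not constant. Every event is on the 18th of the month.
Pattern: the 18th of each month.
Next: March 2015 → Wed Mar 18 2015.
April 2015: Sat Apr 18 2015.
Next: May 2015 → Mon May 18 2015.

Wed Mar 18 2015, Sat Apr 18 2015, Mon May 18 2015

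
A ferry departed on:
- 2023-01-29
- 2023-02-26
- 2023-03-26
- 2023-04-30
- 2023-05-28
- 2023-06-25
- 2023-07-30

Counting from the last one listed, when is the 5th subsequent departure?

2023-12-31

Every date is a Sunday; gaps 28, 28, 35, 28, 28, 35 days.
Each is the last Sunday of its month (at least one falls on the 29th or later, ruling out '4th Sunday').
Last Sunday of August 2023: 2023-08-27.
Last Sunday of September 2023: 2023-09-24.
Last Sunday of October 2023: 2023-10-29.
Last Sunday of November 2023: 2023-11-26.
December 2023 ends with Sunday 2023-12-31.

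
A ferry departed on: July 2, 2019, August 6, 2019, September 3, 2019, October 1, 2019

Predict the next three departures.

All dates are Tuesdays, 35, 28, 28 days apart.
Specifically, the 1st Tuesday of each month.
1st Tuesday of November 2019: November 5, 2019.
1st Tuesday of December 2019: December 3, 2019.
1st Tuesday of January 2020: January 7, 2020.

November 5, 2019; December 3, 2019; January 7, 2020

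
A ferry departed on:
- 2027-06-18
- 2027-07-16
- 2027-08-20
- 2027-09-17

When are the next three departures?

2027-10-15, 2027-11-19, 2027-12-17

These are Fridays at 28- or 35-day spacing (28, 35, 28).
The pattern: 3rd Friday of the month.
3rd Friday of October 2027: 2027-10-15.
3rd Friday of November 2027: 2027-11-19.
December 2027 — 3rd Friday is 2027-12-17.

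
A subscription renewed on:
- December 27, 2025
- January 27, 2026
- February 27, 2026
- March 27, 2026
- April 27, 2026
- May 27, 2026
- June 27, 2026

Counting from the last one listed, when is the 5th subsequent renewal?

November 27, 2026

Gaps: 31, 31, 28, 31, 30, 31 days — not constant. Every event is on the 27th of the month.
Pattern: the 27th of each month.
July 2026: July 27, 2026.
Next: August 2026 → August 27, 2026.
Next: September 2026 → September 27, 2026.
Next: October 2026 → October 27, 2026.
Next: November 2026 → November 27, 2026.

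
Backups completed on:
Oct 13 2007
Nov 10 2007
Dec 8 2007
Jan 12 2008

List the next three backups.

Feb 9 2008, Mar 8 2008, Apr 12 2008

These are Saturdays at 28- or 35-day spacing (28, 28, 35).
The pattern: 2nd Saturday of the month.
February 2008 — 2nd Saturday is Feb 9 2008.
March 2008 — 2nd Saturday is Mar 8 2008.
April 2008 — 2nd Saturday is Apr 12 2008.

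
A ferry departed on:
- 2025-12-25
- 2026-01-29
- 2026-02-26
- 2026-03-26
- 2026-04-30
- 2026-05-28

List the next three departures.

Every date is a Thursday; gaps 35, 28, 28, 35, 28 days.
Each is the last Thursday of its month (at least one falls on the 29th or later, ruling out '4th Thursday').
Last Thursday of June 2026: 2026-06-25.
Last Thursday of July 2026: 2026-07-30.
Last Thursday of August 2026: 2026-08-27.

2026-06-25, 2026-07-30, 2026-08-27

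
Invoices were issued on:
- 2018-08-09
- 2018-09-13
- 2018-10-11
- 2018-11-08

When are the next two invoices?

All dates are Thursdays, 35, 28, 28 days apart.
Specifically, the 2nd Thursday of each month.
December 2018 — 2nd Thursday is 2018-12-13.
2nd Thursday of January 2019: 2019-01-10.

2018-12-13, 2019-01-10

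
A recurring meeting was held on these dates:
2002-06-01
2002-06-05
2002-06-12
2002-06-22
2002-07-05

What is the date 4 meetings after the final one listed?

2002-09-25

Intervals are 4, 7, 10, 13 days — an arithmetic progression with common difference 3.
Next gap: 16 days. 2002-07-05 + 16 days = 2002-07-21.
Next gap: 19 days. 2002-07-21 + 19 days = 2002-08-09.
Next gap: 22 days. 2002-08-09 + 22 days = 2002-08-31.
Next gap: 25 days. 2002-08-31 + 25 days = 2002-09-25.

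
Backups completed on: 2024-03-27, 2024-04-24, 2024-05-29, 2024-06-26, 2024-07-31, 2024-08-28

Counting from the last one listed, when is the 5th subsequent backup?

2025-01-29

These are Wednesdays with 28, 35, 28, 35, 28-day gaps.
Each is the final Wednesday of its month — 2024-05-29 is past the 28th, so '4th Wednesday' doesn't fit.
Last Wednesday of September 2024: 2024-09-25.
Last Wednesday of October 2024: 2024-10-30.
Last Wednesday of November 2024: 2024-11-27.
December 2024 ends with Wednesday 2024-12-25.
January 2025 ends with Wednesday 2025-01-29.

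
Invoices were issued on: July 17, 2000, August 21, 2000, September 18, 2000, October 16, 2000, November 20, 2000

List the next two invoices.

December 18, 2000; January 15, 2001

All dates are Mondays, 35, 28, 28, 35 days apart.
Specifically, the 3rd Monday of each month.
3rd Monday of December 2000: December 18, 2000.
January 2001 — 3rd Monday is January 15, 2001.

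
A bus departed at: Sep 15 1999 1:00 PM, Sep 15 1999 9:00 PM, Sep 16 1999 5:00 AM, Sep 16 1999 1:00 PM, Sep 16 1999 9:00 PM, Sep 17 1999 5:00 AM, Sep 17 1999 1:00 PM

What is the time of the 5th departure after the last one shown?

Sep 19 1999 5:00 AM

Gaps: 8, 8, 8, 8, 8, 8 hours — each event is 8 hours after the previous one.
Sep 17 1999 1:00 PM + 8 h = Sep 17 1999 9:00 PM.
Sep 17 1999 9:00 PM + 8 h = Sep 18 1999 5:00 AM.
Sep 18 1999 5:00 AM + 8 h = Sep 18 1999 1:00 PM.
Sep 18 1999 1:00 PM + 8 h = Sep 18 1999 9:00 PM.
Sep 18 1999 9:00 PM + 8 h = Sep 19 1999 5:00 AM.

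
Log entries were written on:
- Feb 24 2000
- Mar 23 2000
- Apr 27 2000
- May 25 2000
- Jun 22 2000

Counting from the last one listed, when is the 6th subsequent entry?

Dec 28 2000

These are Thursdays at 28- or 35-day spacing (28, 35, 28, 28).
The pattern: 4th Thursday of the month.
July 2000 — 4th Thursday is Jul 27 2000.
August 2000 — 4th Thursday is Aug 24 2000.
September 2000 — 4th Thursday is Sep 28 2000.
October 2000 — 4th Thursday is Oct 26 2000.
November 2000 — 4th Thursday is Nov 23 2000.
4th Thursday of December 2000: Dec 28 2000.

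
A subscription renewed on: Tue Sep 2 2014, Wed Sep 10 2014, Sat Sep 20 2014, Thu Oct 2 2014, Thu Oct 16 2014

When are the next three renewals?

Gaps: 8, 10, 12, 14 days — each gap is 2 larger than the previous one.
Next gap: 16 days. Thu Oct 16 2014 + 16 days = Sat Nov 1 2014.
Next gap: 18 days. Sat Nov 1 2014 + 18 days = Wed Nov 19 2014.
Next gap: 20 days. Wed Nov 19 2014 + 20 days = Tue Dec 9 2014.

Sat Nov 1 2014, Wed Nov 19 2014, Tue Dec 9 2014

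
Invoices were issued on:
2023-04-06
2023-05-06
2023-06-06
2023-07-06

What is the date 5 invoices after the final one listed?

2023-12-06

Each date is the 6th; the gaps (30, 31, 30) track the month lengths.
The rule is the 6th of each month.
Next: August 2023 → 2023-08-06.
Next: September 2023 → 2023-09-06.
October 2023: 2023-10-06.
November 2023: 2023-11-06.
Next: December 2023 → 2023-12-06.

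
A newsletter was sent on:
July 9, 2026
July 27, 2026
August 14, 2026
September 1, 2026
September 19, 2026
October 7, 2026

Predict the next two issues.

The spacing is 18, 18, 18, 18, 18 days — always 18 days.
October 7, 2026 + 18 days = October 25, 2026.
October 25, 2026 + 18 days = November 12, 2026.

October 25, 2026; November 12, 2026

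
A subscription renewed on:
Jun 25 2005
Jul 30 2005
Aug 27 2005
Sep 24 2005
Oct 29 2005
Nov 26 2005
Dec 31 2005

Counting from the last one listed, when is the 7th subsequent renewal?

Jul 29 2006

Every date is a Saturday; gaps 35, 28, 28, 35, 28, 35 days.
Each is the last Saturday of its month (at least one falls on the 29th or later, ruling out '4th Saturday').
January 2006 ends with Saturday Jan 28 2006.
February 2006 ends with Saturday Feb 25 2006.
March 2006 ends with Saturday Mar 25 2006.
Last Saturday of April 2006: Apr 29 2006.
Last Saturday of May 2006: May 27 2006.
June 2006 ends with Saturday Jun 24 2006.
July 2006 ends with Saturday Jul 29 2006.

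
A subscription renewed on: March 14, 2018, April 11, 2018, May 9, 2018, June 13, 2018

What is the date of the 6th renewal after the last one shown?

These are Wednesdays at 28- or 35-day spacing (28, 28, 35).
The pattern: 2nd Wednesday of the month.
July 2018 — 2nd Wednesday is July 11, 2018.
August 2018 — 2nd Wednesday is August 8, 2018.
September 2018 — 2nd Wednesday is September 12, 2018.
2nd Wednesday of October 2018: October 10, 2018.
November 2018 — 2nd Wednesday is November 14, 2018.
December 2018 — 2nd Wednesday is December 12, 2018.

December 12, 2018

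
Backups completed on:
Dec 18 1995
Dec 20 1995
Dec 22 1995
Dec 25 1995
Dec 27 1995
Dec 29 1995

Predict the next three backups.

Gaps: 2, 2, 3, 2, 2 days — not constant, but cyclic with period 3.
The events fall on every Monday, Wednesday and Friday.
The following Monday is Jan 1 1996.
Next Wednesday: Jan 3 1996.
The following Friday is Jan 5 1996.

Jan 1 1996, Jan 3 1996, Jan 5 1996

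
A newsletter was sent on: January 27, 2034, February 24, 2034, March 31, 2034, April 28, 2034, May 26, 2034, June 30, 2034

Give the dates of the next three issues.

Every date is a Friday; gaps 28, 35, 28, 28, 35 days.
Each is the last Friday of its month (at least one falls on the 29th or later, ruling out '4th Friday').
July 2034 ends with Friday July 28, 2034.
Last Friday of August 2034: August 25, 2034.
September 2034 ends with Friday September 29, 2034.

July 28, 2034; August 25, 2034; September 29, 2034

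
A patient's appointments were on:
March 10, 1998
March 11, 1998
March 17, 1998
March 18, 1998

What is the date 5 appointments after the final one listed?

Every event lands on a Tuesday or Wednesday (gaps cycle 1, 6, 1).
So the schedule is: every Tuesday and Wednesday.
Next Tuesday: March 24, 1998.
The following Wednesday is March 25, 1998.
Next Tuesday: March 31, 1998.
The following Wednesday is April 1, 1998.
Next Tuesday: April 7, 1998.

April 7, 1998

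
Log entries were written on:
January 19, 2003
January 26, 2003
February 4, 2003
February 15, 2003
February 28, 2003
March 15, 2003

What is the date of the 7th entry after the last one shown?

August 23, 2003

Gaps: 7, 9, 11, 13, 15 days — each gap is 2 larger than the previous one.
Next gap: 17 days. March 15, 2003 + 17 days = April 1, 2003.
Next gap: 19 days. April 1, 2003 + 19 days = April 20, 2003.
Next gap: 21 days. April 20, 2003 + 21 days = May 11, 2003.
Next gap: 23 days. May 11, 2003 + 23 days = June 3, 2003.
Next gap: 25 days. June 3, 2003 + 25 days = June 28, 2003.
Next gap: 27 days. June 28, 2003 + 27 days = July 25, 2003.
Next gap: 29 days. July 25, 2003 + 29 days = August 23, 2003.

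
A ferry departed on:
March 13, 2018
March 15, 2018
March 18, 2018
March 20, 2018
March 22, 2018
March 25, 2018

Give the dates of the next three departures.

March 27, 2018; March 29, 2018; April 1, 2018

Gaps: 2, 3, 2, 2, 3 days — not constant, but cyclic with period 3.
The events fall on every Tuesday, Thursday and Sunday.
The following Tuesday is March 27, 2018.
The following Thursday is March 29, 2018.
The following Sunday is April 1, 2018.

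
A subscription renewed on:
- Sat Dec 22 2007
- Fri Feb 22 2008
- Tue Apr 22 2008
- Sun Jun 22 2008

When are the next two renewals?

Fri Aug 22 2008, Wed Oct 22 2008

Gaps: 62, 60, 61 days — not constant. Every event is on the 22nd of the month.
Pattern: the 22nd of every 2 months.
Next: August 2008 → Fri Aug 22 2008.
Next: October 2008 → Wed Oct 22 2008.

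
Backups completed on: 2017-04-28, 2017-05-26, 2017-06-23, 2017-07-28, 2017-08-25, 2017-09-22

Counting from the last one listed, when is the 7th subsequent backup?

Gaps: 28, 28, 35, 28, 28 days — a mix of 28 and 35. Every date is a Friday.
Each is the 4th Friday of its month.
4th Friday of October 2017: 2017-10-27.
4th Friday of November 2017: 2017-11-24.
4th Friday of December 2017: 2017-12-22.
4th Friday of January 2018: 2018-01-26.
February 2018 — 4th Friday is 2018-02-23.
4th Friday of March 2018: 2018-03-23.
April 2018 — 4th Friday is 2018-04-27.

2018-04-27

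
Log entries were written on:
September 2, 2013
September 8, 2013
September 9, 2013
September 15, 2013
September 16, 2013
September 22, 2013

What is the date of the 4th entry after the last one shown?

October 6, 2013

The gap pattern 6, 1, 6, 1, 6 repeats every 2 events.
These are the Mondays and Sundays of each week.
The following Monday is September 23, 2013.
Next Sunday: September 29, 2013.
The following Monday is September 30, 2013.
Next Sunday: October 6, 2013.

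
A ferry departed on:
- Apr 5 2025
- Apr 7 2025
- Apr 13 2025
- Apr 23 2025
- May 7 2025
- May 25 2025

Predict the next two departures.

Jun 16 2025, Jul 12 2025

Intervals are 2, 6, 10, 14, 18 days — an arithmetic progression with common difference 4.
Next gap: 22 days. May 25 2025 + 22 days = Jun 16 2025.
Next gap: 26 days. Jun 16 2025 + 26 days = Jul 12 2025.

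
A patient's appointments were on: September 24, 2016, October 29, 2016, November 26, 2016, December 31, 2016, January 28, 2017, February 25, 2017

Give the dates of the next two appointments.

March 25, 2017; April 29, 2017

All Saturdays; the gaps (35, 28, 35, 28, 28) vary with month length.
This is the last Saturday of each month.
March 2017 ends with Saturday March 25, 2017.
April 2017 ends with Saturday April 29, 2017.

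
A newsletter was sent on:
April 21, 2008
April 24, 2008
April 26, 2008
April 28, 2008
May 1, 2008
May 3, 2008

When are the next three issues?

May 5, 2008; May 8, 2008; May 10, 2008

Every event lands on a Monday or Thursday or Saturday (gaps cycle 3, 2, 2, 3, 2).
So the schedule is: every Monday, Thursday and Saturday.
The following Monday is May 5, 2008.
Next Thursday: May 8, 2008.
Next Saturday: May 10, 2008.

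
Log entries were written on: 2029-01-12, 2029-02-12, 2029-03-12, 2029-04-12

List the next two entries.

2029-05-12, 2029-06-12

Gaps: 31, 28, 31 days — not constant. Every event is on the 12th of the month.
Pattern: the 12th of each month.
May 2029: 2029-05-12.
June 2029: 2029-06-12.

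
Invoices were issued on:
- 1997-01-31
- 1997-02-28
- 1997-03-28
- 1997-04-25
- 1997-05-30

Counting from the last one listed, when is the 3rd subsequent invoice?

1997-08-29

These are Fridays with 28, 28, 28, 35-day gaps.
Each is the final Friday of its month — 1997-01-31 is past the 28th, so '4th Friday' doesn't fit.
June 1997 ends with Friday 1997-06-27.
Last Friday of July 1997: 1997-07-25.
Last Friday of August 1997: 1997-08-29.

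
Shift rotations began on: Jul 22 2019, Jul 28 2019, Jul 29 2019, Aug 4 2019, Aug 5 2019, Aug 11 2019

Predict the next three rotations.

Aug 12 2019, Aug 18 2019, Aug 19 2019

The gap pattern 6, 1, 6, 1, 6 repeats every 2 events.
These are the Mondays and Sundays of each week.
The following Monday is Aug 12 2019.
Next Sunday: Aug 18 2019.
Next Monday: Aug 19 2019.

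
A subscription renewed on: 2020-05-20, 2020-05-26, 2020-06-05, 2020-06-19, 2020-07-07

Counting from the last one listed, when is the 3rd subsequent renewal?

2020-09-23

Intervals are 6, 10, 14, 18 days — an arithmetic progression with common difference 4.
Next gap: 22 days. 2020-07-07 + 22 days = 2020-07-29.
Next gap: 26 days. 2020-07-29 + 26 days = 2020-08-24.
Next gap: 30 days. 2020-08-24 + 30 days = 2020-09-23.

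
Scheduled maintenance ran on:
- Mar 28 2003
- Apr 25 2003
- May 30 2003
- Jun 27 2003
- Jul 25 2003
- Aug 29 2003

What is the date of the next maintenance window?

All Fridays; the gaps (28, 35, 28, 28, 35) vary with month length.
This is the last Friday of each month.
Last Friday of September 2003: Sep 26 2003.

Sep 26 2003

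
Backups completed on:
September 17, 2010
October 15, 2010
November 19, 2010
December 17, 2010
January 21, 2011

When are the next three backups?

February 18, 2011; March 18, 2011; April 15, 2011

All dates are Fridays, 28, 35, 28, 35 days apart.
Specifically, the 3rd Friday of each month.
3rd Friday of February 2011: February 18, 2011.
3rd Friday of March 2011: March 18, 2011.
3rd Friday of April 2011: April 15, 2011.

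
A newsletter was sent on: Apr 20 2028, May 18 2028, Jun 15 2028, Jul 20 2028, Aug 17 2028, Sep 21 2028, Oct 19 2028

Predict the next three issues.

Nov 16 2028, Dec 21 2028, Jan 18 2029

All dates are Thursdays, 28, 28, 35, 28, 35, 28 days apart.
Specifically, the 3rd Thursday of each month.
3rd Thursday of November 2028: Nov 16 2028.
3rd Thursday of December 2028: Dec 21 2028.
3rd Thursday of January 2029: Jan 18 2029.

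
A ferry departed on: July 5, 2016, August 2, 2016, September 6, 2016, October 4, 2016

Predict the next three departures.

These are Tuesdays at 28- or 35-day spacing (28, 35, 28).
The pattern: 1st Tuesday of the month.
1st Tuesday of November 2016: November 1, 2016.
1st Tuesday of December 2016: December 6, 2016.
1st Tuesday of January 2017: January 3, 2017.

November 1, 2016; December 6, 2016; January 3, 2017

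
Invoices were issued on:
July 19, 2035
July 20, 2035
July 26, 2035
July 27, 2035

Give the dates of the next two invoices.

August 2, 2035; August 3, 2035

Every event lands on a Thursday or Friday (gaps cycle 1, 6, 1).
So the schedule is: every Thursday and Friday.
Next Thursday: August 2, 2035.
Next Friday: August 3, 2035.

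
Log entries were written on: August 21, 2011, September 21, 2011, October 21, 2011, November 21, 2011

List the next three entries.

The day-of-month is always 21 (31, 30, 31 days between events).
So this recurs on the 21st of each month.
December 2011: December 21, 2011.
January 2012: January 21, 2012.
Next: February 2012 → February 21, 2012.

December 21, 2011; January 21, 2012; February 21, 2012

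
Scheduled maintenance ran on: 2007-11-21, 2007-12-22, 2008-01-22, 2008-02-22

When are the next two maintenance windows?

The spacing is 31, 31, 31 days — always 31 days.
2008-02-22 + 31 days = 2008-03-24.
2008-03-24 + 31 days = 2008-04-24.

2008-03-24, 2008-04-24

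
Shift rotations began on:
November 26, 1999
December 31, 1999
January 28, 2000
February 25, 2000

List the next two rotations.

March 31, 2000; April 28, 2000

All Fridays; the gaps (35, 28, 28) vary with month length.
This is the last Friday of each month.
March 2000 ends with Friday March 31, 2000.
Last Friday of April 2000: April 28, 2000.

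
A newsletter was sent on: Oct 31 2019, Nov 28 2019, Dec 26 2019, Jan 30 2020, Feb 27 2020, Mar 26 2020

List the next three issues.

All Thursdays; the gaps (28, 28, 35, 28, 28) vary with month length.
This is the last Thursday of each month.
Last Thursday of April 2020: Apr 30 2020.
May 2020 ends with Thursday May 28 2020.
June 2020 ends with Thursday Jun 25 2020.

Apr 30 2020, May 28 2020, Jun 25 2020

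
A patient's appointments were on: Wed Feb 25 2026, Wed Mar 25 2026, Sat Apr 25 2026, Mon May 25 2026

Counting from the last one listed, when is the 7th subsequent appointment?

Fri Dec 25 2026

Gaps: 28, 31, 30 days — not constant. Every event is on the 25th of the month.
Pattern: the 25th of each month.
Next: June 2026 → Thu Jun 25 2026.
July 2026: Sat Jul 25 2026.
Next: August 2026 → Tue Aug 25 2026.
Next: September 2026 → Fri Sep 25 2026.
Next: October 2026 → Sun Oct 25 2026.
Next: November 2026 → Wed Nov 25 2026.
Next: December 2026 → Fri Dec 25 2026.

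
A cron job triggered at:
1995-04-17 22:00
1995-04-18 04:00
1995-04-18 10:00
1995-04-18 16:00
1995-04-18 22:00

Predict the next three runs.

1995-04-19 04:00, 1995-04-19 10:00, 1995-04-19 16:00

The interval is a steady 6 hours (6, 6, 6, 6).
1995-04-18 22:00 + 6 h = 1995-04-19 04:00.
1995-04-19 04:00 + 6 h = 1995-04-19 10:00.
1995-04-19 10:00 + 6 h = 1995-04-19 16:00.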